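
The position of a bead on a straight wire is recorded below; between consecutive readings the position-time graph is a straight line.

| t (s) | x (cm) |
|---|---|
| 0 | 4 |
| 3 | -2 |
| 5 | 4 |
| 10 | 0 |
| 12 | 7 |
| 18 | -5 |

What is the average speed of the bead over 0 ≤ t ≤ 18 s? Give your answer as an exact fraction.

Average speed = (total path length)/(elapsed time); on a piecewise-linear x-t graph the path length is Σ|Δx|.
0–3 s: |Δx| = |-2 − 4| = 6 cm
3–5 s: |Δx| = |4 − -2| = 6 cm
5–10 s: |Δx| = |0 − 4| = 4 cm
10–12 s: |Δx| = |7 − 0| = 7 cm
12–18 s: |Δx| = |-5 − 7| = 12 cm
Total path = 35 cm; average speed = 35/18 = 35/18 cm/s.

35/18 cm/s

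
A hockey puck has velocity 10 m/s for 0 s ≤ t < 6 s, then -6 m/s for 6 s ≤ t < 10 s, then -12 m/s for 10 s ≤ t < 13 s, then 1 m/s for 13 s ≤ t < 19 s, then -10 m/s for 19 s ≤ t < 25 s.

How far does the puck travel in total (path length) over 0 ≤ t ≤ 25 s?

186 m

Total distance travelled is ∫|v| dt — sum the magnitudes of each area piece.
0–6 s: |10| × 6 = 60 m
6–10 s: |-6| × 4 = 24 m
10–13 s: |-12| × 3 = 36 m
13–19 s: |1| × 6 = 6 m
19–25 s: |-10| × 6 = 60 m
Total distance = 186 m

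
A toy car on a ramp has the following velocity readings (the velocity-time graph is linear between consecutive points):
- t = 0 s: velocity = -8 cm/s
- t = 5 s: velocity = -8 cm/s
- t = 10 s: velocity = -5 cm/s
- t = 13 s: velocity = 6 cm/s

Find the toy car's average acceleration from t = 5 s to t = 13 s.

Average acceleration = Δv/Δt = (6 − -8)/(13 − 5) = 1.75 cm/s².

1.75 cm/s²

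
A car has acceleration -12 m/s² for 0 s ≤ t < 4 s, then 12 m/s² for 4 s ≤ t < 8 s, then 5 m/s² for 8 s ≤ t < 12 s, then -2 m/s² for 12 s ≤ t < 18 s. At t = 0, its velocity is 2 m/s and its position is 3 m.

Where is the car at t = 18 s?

-29 m

On each constant-a segment, Δv = aΔt and Δx = v₀Δt + ½aΔt²; chain segment to segment.
0–4 s: v starts 2 m/s; Δx = 2·4 + ½·-12·4² = -88 m; v ends -46 m/s.
4–8 s: v starts -46 m/s; Δx = -46·4 + ½·12·4² = -88 m; v ends 2 m/s.
8–12 s: v starts 2 m/s; Δx = 2·4 + ½·5·4² = 48 m; v ends 22 m/s.
12–18 s: v starts 22 m/s; Δx = 22·6 + ½·-2·6² = 96 m; v ends 10 m/s.
x(18) = 3 + Σ Δx = -29 m.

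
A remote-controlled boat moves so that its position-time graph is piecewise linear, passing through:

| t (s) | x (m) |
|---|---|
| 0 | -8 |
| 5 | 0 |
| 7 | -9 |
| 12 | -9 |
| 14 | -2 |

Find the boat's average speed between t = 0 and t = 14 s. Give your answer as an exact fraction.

Average speed = (total path length)/(elapsed time); on a piecewise-linear x-t graph the path length is Σ|Δx|.
0–5 s: |Δx| = |0 − -8| = 8 m
5–7 s: |Δx| = |-9 − 0| = 9 m
7–12 s: |Δx| = |-9 − -9| = 0 m
12–14 s: |Δx| = |-2 − -9| = 7 m
Total path = 24 m; average speed = 24/14 = 12/7 m/s.

12/7 m/s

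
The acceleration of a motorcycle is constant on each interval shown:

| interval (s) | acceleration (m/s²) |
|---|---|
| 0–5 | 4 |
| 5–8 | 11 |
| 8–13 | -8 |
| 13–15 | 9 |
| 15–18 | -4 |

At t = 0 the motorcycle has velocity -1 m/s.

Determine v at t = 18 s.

Δv equals the area under the a-t graph; then v = v₀ + Δv.
0–5 s: 4 × 5 = 20 m/s
5–8 s: 11 × 3 = 33 m/s
8–13 s: -8 × 5 = -40 m/s
13–15 s: 9 × 2 = 18 m/s
15–18 s: -4 × 3 = -12 m/s
Δv = 19 m/s, so v(18) = -1 + (19) = 18 m/s.

18 m/s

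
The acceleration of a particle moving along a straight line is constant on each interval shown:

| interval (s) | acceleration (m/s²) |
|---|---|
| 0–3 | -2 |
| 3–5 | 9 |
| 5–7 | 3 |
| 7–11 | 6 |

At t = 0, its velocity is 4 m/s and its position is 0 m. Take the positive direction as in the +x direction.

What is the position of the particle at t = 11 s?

On each constant-a segment, Δv = aΔt and Δx = v₀Δt + ½aΔt²; chain segment to segment.
0–3 s: v starts 4 m/s; Δx = 4·3 + ½·-2·3² = 3 m; v ends -2 m/s.
3–5 s: v starts -2 m/s; Δx = -2·2 + ½·9·2² = 14 m; v ends 16 m/s.
5–7 s: v starts 16 m/s; Δx = 16·2 + ½·3·2² = 38 m; v ends 22 m/s.
7–11 s: v starts 22 m/s; Δx = 22·4 + ½·6·4² = 136 m; v ends 46 m/s.
x(11) = 0 + Σ Δx = 191 m.

191 m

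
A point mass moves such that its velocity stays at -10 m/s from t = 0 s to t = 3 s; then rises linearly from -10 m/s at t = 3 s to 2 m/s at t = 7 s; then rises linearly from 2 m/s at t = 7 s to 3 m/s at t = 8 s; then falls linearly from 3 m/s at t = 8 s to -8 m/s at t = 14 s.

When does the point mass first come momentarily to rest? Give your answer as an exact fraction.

v changes sign on 3–7 s (from -10 to 2); the graph is linear there, so v = 0 at t = 3 + (10)·(7 − 3)/(2 − -10) = 19/3 s.

t = 19/3 s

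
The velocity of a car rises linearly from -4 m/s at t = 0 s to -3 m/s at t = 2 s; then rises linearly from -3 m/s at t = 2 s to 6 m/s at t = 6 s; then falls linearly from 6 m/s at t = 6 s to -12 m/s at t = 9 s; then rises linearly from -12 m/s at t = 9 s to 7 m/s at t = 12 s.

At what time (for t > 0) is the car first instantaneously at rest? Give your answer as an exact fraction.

t = 10/3 s

v changes sign on 2–6 s (from -3 to 6); the graph is linear there, so v = 0 at t = 2 + (3)·(6 − 2)/(6 − -3) = 10/3 s.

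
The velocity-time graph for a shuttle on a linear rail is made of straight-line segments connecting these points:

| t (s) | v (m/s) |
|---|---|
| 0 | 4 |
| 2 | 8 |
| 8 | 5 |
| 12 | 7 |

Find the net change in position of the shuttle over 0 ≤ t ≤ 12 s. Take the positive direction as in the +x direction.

Net displacement equals the area under the velocity-time graph (areas below the axis count negative).
0–2 s: ½(4 + 8)(2) = 12 m
2–8 s: ½(8 + 5)(6) = 39 m
8–12 s: ½(5 + 7)(4) = 24 m
Net displacement = 75 m

75 m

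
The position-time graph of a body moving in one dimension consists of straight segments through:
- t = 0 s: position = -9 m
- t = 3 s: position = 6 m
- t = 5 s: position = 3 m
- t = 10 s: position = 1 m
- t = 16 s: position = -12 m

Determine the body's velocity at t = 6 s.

Velocity is the slope of the x-t graph on 5–10 s: (1 − 3)/(10 − 5) = -0.4 m/s.

-0.4 m/s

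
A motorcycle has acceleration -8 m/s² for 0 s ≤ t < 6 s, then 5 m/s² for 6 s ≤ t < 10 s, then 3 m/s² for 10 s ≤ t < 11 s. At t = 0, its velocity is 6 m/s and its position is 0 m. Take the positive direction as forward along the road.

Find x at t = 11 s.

On each constant-a segment, Δv = aΔt and Δx = v₀Δt + ½aΔt²; chain segment to segment.
0–6 s: v starts 6 m/s; Δx = 6·6 + ½·-8·6² = -108 m; v ends -42 m/s.
6–10 s: v starts -42 m/s; Δx = -42·4 + ½·5·4² = -128 m; v ends -22 m/s.
10–11 s: v starts -22 m/s; Δx = -22·1 + ½·3·1² = -20.5 m; v ends -19 m/s.
x(11) = 0 + Σ Δx = -256.5 m.

-256.5 m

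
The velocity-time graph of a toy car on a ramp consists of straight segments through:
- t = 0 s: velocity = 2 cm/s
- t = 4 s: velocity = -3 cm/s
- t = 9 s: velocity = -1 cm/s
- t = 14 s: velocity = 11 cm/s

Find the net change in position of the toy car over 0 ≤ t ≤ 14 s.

13 cm

Displacement is the signed area under the v-t curve.
0–4 s: ½(2 + -3)(4) = -2 cm
4–9 s: ½(-3 + -1)(5) = -10 cm
9–14 s: ½(-1 + 11)(5) = 25 cm
Net displacement = 13 cm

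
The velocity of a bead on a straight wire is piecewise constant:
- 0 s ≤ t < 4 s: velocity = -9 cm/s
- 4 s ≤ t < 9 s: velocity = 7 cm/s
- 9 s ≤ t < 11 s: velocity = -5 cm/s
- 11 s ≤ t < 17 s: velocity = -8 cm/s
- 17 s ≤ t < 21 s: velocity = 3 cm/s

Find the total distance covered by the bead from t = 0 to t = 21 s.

Total distance travelled is ∫|v| dt — sum the magnitudes of each area piece.
0–4 s: |-9| × 4 = 36 cm
4–9 s: |7| × 5 = 35 cm
9–11 s: |-5| × 2 = 10 cm
11–17 s: |-8| × 6 = 48 cm
17–21 s: |3| × 4 = 12 cm
Total distance = 141 cm

141 cm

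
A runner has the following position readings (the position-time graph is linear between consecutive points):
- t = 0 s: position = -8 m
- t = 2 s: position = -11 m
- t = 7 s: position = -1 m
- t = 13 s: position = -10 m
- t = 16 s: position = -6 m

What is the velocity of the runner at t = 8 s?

Velocity is the slope of the x-t graph on 7–13 s: (-10 − -1)/(13 − 7) = -1.5 m/s.

-1.5 m/s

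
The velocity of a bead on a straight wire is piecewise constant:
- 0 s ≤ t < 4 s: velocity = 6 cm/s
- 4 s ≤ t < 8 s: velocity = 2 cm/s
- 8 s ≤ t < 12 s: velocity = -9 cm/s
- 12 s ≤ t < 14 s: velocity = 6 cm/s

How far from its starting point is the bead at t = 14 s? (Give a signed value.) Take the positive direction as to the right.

8 cm

Net displacement equals the area under the velocity-time graph (areas below the axis count negative).
0–4 s: 6 × 4 = 24 cm
4–8 s: 2 × 4 = 8 cm
8–12 s: -9 × 4 = -36 cm
12–14 s: 6 × 2 = 12 cm
Net displacement = 8 cm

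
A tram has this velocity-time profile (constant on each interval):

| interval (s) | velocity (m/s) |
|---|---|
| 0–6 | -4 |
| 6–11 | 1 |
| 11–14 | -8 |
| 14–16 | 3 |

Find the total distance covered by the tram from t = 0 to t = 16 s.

59 m

Distance (not displacement) is the total path length: add the absolute areas under v-t.
0–6 s: |-4| × 6 = 24 m
6–11 s: |1| × 5 = 5 m
11–14 s: |-8| × 3 = 24 m
14–16 s: |3| × 2 = 6 m
Total distance = 59 m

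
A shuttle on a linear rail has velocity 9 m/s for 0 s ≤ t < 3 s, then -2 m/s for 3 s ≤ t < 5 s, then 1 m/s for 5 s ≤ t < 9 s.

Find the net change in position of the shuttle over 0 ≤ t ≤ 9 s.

27 m

Displacement is the signed area under the v-t curve.
0–3 s: 9 × 3 = 27 m
3–5 s: -2 × 2 = -4 m
5–9 s: 1 × 4 = 4 m
Net displacement = 27 m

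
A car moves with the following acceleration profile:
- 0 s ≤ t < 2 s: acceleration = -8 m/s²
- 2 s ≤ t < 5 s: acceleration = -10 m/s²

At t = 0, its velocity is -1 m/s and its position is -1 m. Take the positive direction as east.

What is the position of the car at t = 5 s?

-115 m

On each constant-a segment, Δv = aΔt and Δx = v₀Δt + ½aΔt²; chain segment to segment.
0–2 s: v starts -1 m/s; Δx = -1·2 + ½·-8·2² = -18 m; v ends -17 m/s.
2–5 s: v starts -17 m/s; Δx = -17·3 + ½·-10·3² = -96 m; v ends -47 m/s.
x(5) = -1 + Σ Δx = -115 m.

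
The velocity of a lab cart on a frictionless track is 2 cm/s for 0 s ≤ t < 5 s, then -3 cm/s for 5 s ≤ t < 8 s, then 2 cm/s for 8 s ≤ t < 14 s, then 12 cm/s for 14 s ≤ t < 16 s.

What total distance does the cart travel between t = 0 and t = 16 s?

55 cm

Total distance travelled is ∫|v| dt — sum the magnitudes of each area piece.
0–5 s: |2| × 5 = 10 cm
5–8 s: |-3| × 3 = 9 cm
8–14 s: |2| × 6 = 12 cm
14–16 s: |12| × 2 = 24 cm
Total distance = 55 cm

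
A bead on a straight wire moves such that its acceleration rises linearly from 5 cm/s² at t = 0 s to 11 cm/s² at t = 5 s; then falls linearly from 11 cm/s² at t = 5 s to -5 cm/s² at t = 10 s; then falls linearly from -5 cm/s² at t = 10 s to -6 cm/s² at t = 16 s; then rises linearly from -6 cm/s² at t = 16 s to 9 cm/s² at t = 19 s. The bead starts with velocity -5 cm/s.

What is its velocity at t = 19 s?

21.5 cm/s

Δv equals the area under the a-t graph; then v = v₀ + Δv.
0–5 s: ½(5 + 11)(5) = 40 cm/s
5–10 s: ½(11 + -5)(5) = 15 cm/s
10–16 s: ½(-5 + -6)(6) = -33 cm/s
16–19 s: ½(-6 + 9)(3) = 4.5 cm/s
Δv = 26.5 cm/s, so v(19) = -5 + (26.5) = 21.5 cm/s.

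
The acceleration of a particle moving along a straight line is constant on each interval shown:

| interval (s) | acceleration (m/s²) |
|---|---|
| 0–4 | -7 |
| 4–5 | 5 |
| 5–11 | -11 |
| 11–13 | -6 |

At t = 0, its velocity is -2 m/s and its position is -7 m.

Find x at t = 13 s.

-640.5 m

On each constant-a segment, Δv = aΔt and Δx = v₀Δt + ½aΔt²; chain segment to segment.
0–4 s: v starts -2 m/s; Δx = -2·4 + ½·-7·4² = -64 m; v ends -30 m/s.
4–5 s: v starts -30 m/s; Δx = -30·1 + ½·5·1² = -27.5 m; v ends -25 m/s.
5–11 s: v starts -25 m/s; Δx = -25·6 + ½·-11·6² = -348 m; v ends -91 m/s.
11–13 s: v starts -91 m/s; Δx = -91·2 + ½·-6·2² = -194 m; v ends -103 m/s.
x(13) = -7 + Σ Δx = -640.5 m.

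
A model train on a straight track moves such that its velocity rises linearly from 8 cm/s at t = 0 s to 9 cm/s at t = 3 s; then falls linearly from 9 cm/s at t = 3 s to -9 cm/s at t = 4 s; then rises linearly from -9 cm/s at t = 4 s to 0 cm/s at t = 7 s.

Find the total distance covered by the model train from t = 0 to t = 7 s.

43.5 cm

Distance (not displacement) is the total path length: add the absolute areas under v-t.
0–3 s: |½(8 + 9)(3)| = 25.5 cm
3–4 s: v = 0 at t = 3.5 s; triangle areas 2.25 + 2.25 = 4.5 cm
4–7 s: |½(-9 + 0)(3)| = 13.5 cm
Total distance = 43.5 cm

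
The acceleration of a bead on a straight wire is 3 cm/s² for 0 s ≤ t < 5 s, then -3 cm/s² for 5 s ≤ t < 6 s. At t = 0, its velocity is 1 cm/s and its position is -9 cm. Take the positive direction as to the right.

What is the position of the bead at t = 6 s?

On each constant-a segment, Δv = aΔt and Δx = v₀Δt + ½aΔt²; chain segment to segment.
0–5 s: v starts 1 cm/s; Δx = 1·5 + ½·3·5² = 42.5 cm; v ends 16 cm/s.
5–6 s: v starts 16 cm/s; Δx = 16·1 + ½·-3·1² = 14.5 cm; v ends 13 cm/s.
x(6) = -9 + Σ Δx = 48 cm.

48 cm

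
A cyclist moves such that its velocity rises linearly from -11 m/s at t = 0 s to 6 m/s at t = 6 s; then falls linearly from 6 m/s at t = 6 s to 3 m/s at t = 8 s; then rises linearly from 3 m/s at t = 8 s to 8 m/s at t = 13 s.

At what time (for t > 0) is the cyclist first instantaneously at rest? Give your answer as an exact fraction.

t = 66/17 s

v changes sign on 0–6 s (from -11 to 6); the graph is linear there, so v = 0 at t = 0 + (11)·(6 − 0)/(6 − -11) = 66/17 s.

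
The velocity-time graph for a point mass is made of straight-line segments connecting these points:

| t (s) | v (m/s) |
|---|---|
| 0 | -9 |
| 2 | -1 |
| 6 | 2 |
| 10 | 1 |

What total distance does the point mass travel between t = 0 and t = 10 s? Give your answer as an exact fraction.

Distance (not displacement) is the total path length: add the absolute areas under v-t.
0–2 s: |½(-9 + -1)(2)| = 10 m
2–6 s: v = 0 at t = 10/3 s; triangle areas 2/3 + 8/3 = 10/3 m
6–10 s: |½(2 + 1)(4)| = 6 m
Total distance = 58/3 m

58/3 m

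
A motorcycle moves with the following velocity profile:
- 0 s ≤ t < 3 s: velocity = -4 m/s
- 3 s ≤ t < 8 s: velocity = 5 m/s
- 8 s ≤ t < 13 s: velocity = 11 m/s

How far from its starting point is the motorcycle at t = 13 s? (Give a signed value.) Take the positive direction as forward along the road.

Net displacement equals the area under the velocity-time graph (areas below the axis count negative).
0–3 s: -4 × 3 = -12 m
3–8 s: 5 × 5 = 25 m
8–13 s: 11 × 5 = 55 m
Net displacement = 68 m

68 m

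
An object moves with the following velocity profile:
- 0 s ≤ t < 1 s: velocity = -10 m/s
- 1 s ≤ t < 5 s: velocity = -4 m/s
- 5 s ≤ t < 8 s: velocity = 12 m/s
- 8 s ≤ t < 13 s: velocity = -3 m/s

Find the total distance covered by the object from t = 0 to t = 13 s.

77 m

Total distance travelled is ∫|v| dt — sum the magnitudes of each area piece.
0–1 s: |-10| × 1 = 10 m
1–5 s: |-4| × 4 = 16 m
5–8 s: |12| × 3 = 36 m
8–13 s: |-3| × 5 = 15 m
Total distance = 77 m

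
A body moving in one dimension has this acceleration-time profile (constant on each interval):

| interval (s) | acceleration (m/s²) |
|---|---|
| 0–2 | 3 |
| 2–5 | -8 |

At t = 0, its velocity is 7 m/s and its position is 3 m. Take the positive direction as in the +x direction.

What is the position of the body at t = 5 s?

On each constant-a segment, Δv = aΔt and Δx = v₀Δt + ½aΔt²; chain segment to segment.
0–2 s: v starts 7 m/s; Δx = 7·2 + ½·3·2² = 20 m; v ends 13 m/s.
2–5 s: v starts 13 m/s; Δx = 13·3 + ½·-8·3² = 3 m; v ends -11 m/s.
x(5) = 3 + Σ Δx = 26 m.

26 m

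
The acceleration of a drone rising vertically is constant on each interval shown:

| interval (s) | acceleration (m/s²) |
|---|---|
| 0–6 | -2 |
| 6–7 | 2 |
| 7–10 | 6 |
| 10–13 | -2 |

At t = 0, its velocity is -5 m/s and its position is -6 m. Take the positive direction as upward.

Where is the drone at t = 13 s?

-106 m

On each constant-a segment, Δv = aΔt and Δx = v₀Δt + ½aΔt²; chain segment to segment.
0–6 s: v starts -5 m/s; Δx = -5·6 + ½·-2·6² = -66 m; v ends -17 m/s.
6–7 s: v starts -17 m/s; Δx = -17·1 + ½·2·1² = -16 m; v ends -15 m/s.
7–10 s: v starts -15 m/s; Δx = -15·3 + ½·6·3² = -18 m; v ends 3 m/s.
10–13 s: v starts 3 m/s; Δx = 3·3 + ½·-2·3² = 0 m; v ends -3 m/s.
x(13) = -6 + Σ Δx = -106 m.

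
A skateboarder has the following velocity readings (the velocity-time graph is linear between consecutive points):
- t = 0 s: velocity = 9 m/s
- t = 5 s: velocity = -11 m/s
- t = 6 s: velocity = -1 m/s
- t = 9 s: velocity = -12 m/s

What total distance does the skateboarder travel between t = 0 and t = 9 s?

Distance (not displacement) is the total path length: add the absolute areas under v-t.
0–5 s: v = 0 at t = 2.25 s; triangle areas 10.125 + 15.125 = 25.25 m
5–6 s: |½(-11 + -1)(1)| = 6 m
6–9 s: |½(-1 + -12)(3)| = 19.5 m
Total distance = 50.75 m

50.75 m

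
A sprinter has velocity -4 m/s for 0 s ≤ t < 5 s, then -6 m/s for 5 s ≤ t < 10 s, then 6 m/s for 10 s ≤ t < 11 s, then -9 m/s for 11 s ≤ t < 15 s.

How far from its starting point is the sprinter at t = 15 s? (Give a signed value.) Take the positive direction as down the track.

-80 m

Displacement is the signed area under the v-t curve.
0–5 s: -4 × 5 = -20 m
5–10 s: -6 × 5 = -30 m
10–11 s: 6 × 1 = 6 m
11–15 s: -9 × 4 = -36 m
Net displacement = -80 m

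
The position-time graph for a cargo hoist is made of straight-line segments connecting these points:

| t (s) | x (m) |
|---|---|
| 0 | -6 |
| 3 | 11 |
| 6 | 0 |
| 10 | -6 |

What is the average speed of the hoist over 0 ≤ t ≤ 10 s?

Average speed = (total path length)/(elapsed time); on a piecewise-linear x-t graph the path length is Σ|Δx|.
0–3 s: |Δx| = |11 − -6| = 17 m
3–6 s: |Δx| = |0 − 11| = 11 m
6–10 s: |Δx| = |-6 − 0| = 6 m
Total path = 34 m; average speed = 34/10 = 3.4 m/s.

3.4 m/s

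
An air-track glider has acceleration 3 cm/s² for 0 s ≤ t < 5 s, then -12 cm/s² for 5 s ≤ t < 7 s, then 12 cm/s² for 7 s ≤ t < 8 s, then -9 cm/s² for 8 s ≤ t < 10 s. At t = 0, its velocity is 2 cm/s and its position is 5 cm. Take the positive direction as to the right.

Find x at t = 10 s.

On each constant-a segment, Δv = aΔt and Δx = v₀Δt + ½aΔt²; chain segment to segment.
0–5 s: v starts 2 cm/s; Δx = 2·5 + ½·3·5² = 47.5 cm; v ends 17 cm/s.
5–7 s: v starts 17 cm/s; Δx = 17·2 + ½·-12·2² = 10 cm; v ends -7 cm/s.
7–8 s: v starts -7 cm/s; Δx = -7·1 + ½·12·1² = -1 cm; v ends 5 cm/s.
8–10 s: v starts 5 cm/s; Δx = 5·2 + ½·-9·2² = -8 cm; v ends -13 cm/s.
x(10) = 5 + Σ Δx = 53.5 cm.

53.5 cm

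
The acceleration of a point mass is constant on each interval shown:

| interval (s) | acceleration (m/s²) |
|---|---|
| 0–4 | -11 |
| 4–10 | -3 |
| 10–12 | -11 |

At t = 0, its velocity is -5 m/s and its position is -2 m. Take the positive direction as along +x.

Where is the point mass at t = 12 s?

On each constant-a segment, Δv = aΔt and Δx = v₀Δt + ½aΔt²; chain segment to segment.
0–4 s: v starts -5 m/s; Δx = -5·4 + ½·-11·4² = -108 m; v ends -49 m/s.
4–10 s: v starts -49 m/s; Δx = -49·6 + ½·-3·6² = -348 m; v ends -67 m/s.
10–12 s: v starts -67 m/s; Δx = -67·2 + ½·-11·2² = -156 m; v ends -89 m/s.
x(12) = -2 + Σ Δx = -614 m.

-614 m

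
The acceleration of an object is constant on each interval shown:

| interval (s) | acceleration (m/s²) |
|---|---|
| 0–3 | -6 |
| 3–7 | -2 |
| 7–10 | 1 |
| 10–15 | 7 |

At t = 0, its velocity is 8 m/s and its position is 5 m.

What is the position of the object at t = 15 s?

On each constant-a segment, Δv = aΔt and Δx = v₀Δt + ½aΔt²; chain segment to segment.
0–3 s: v starts 8 m/s; Δx = 8·3 + ½·-6·3² = -3 m; v ends -10 m/s.
3–7 s: v starts -10 m/s; Δx = -10·4 + ½·-2·4² = -56 m; v ends -18 m/s.
7–10 s: v starts -18 m/s; Δx = -18·3 + ½·1·3² = -49.5 m; v ends -15 m/s.
10–15 s: v starts -15 m/s; Δx = -15·5 + ½·7·5² = 12.5 m; v ends 20 m/s.
x(15) = 5 + Σ Δx = -91 m.

-91 m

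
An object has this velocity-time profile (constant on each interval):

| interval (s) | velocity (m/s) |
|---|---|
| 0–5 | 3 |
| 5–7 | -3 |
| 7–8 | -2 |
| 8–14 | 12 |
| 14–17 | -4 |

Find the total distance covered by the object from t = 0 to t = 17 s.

Distance (not displacement) is the total path length: add the absolute areas under v-t.
0–5 s: |3| × 5 = 15 m
5–7 s: |-3| × 2 = 6 m
7–8 s: |-2| × 1 = 2 m
8–14 s: |12| × 6 = 72 m
14–17 s: |-4| × 3 = 12 m
Total distance = 107 m

107 m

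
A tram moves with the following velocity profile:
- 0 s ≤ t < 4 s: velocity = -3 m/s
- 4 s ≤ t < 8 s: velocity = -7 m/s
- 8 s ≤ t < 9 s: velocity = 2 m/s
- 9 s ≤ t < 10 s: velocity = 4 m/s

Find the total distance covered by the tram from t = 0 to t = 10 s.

Distance (not displacement) is the total path length: add the absolute areas under v-t.
0–4 s: |-3| × 4 = 12 m
4–8 s: |-7| × 4 = 28 m
8–9 s: |2| × 1 = 2 m
9–10 s: |4| × 1 = 4 m
Total distance = 46 m

46 m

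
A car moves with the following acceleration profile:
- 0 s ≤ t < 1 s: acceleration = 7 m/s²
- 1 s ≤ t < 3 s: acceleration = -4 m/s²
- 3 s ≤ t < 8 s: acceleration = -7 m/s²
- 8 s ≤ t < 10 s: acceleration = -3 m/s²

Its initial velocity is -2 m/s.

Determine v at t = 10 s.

-44 m/s

Δv equals the area under the a-t graph; then v = v₀ + Δv.
0–1 s: 7 × 1 = 7 m/s
1–3 s: -4 × 2 = -8 m/s
3–8 s: -7 × 5 = -35 m/s
8–10 s: -3 × 2 = -6 m/s
Δv = -42 m/s, so v(10) = -2 + (-42) = -44 m/s.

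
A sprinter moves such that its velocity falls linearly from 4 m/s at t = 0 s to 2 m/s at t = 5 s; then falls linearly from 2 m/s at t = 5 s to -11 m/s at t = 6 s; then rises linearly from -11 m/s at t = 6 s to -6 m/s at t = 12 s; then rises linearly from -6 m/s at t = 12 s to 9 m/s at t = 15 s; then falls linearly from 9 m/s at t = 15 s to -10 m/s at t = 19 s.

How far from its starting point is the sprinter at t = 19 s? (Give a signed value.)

Displacement is the signed area under the v-t curve.
0–5 s: ½(4 + 2)(5) = 15 m
5–6 s: ½(2 + -11)(1) = -4.5 m
6–12 s: ½(-11 + -6)(6) = -51 m
12–15 s: ½(-6 + 9)(3) = 4.5 m
15–19 s: ½(9 + -10)(4) = -2 m
Net displacement = -38 m

-38 m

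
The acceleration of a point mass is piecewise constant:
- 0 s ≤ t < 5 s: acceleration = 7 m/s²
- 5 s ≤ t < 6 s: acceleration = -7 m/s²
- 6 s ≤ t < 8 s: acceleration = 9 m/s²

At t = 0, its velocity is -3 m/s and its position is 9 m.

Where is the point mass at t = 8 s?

On each constant-a segment, Δv = aΔt and Δx = v₀Δt + ½aΔt²; chain segment to segment.
0–5 s: v starts -3 m/s; Δx = -3·5 + ½·7·5² = 72.5 m; v ends 32 m/s.
5–6 s: v starts 32 m/s; Δx = 32·1 + ½·-7·1² = 28.5 m; v ends 25 m/s.
6–8 s: v starts 25 m/s; Δx = 25·2 + ½·9·2² = 68 m; v ends 43 m/s.
x(8) = 9 + Σ Δx = 178 m.

178 m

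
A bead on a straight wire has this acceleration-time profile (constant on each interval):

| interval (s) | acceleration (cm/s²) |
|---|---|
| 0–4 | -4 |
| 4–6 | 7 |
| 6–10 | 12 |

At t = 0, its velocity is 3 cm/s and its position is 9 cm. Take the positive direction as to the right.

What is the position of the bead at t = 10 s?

On each constant-a segment, Δv = aΔt and Δx = v₀Δt + ½aΔt²; chain segment to segment.
0–4 s: v starts 3 cm/s; Δx = 3·4 + ½·-4·4² = -20 cm; v ends -13 cm/s.
4–6 s: v starts -13 cm/s; Δx = -13·2 + ½·7·2² = -12 cm; v ends 1 cm/s.
6–10 s: v starts 1 cm/s; Δx = 1·4 + ½·12·4² = 100 cm; v ends 49 cm/s.
x(10) = 9 + Σ Δx = 77 cm.

77 cm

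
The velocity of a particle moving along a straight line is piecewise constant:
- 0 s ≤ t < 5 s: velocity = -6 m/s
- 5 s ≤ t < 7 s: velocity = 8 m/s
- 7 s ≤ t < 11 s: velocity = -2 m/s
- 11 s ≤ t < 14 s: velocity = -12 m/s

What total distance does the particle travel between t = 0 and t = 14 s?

90 m

Total distance travelled is ∫|v| dt — sum the magnitudes of each area piece.
0–5 s: |-6| × 5 = 30 m
5–7 s: |8| × 2 = 16 m
7–11 s: |-2| × 4 = 8 m
11–14 s: |-12| × 3 = 36 m
Total distance = 90 m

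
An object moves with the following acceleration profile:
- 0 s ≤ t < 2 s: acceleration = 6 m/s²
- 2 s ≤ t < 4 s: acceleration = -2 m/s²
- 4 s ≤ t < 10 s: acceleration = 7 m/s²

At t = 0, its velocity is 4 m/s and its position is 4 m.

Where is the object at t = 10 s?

On each constant-a segment, Δv = aΔt and Δx = v₀Δt + ½aΔt²; chain segment to segment.
0–2 s: v starts 4 m/s; Δx = 4·2 + ½·6·2² = 20 m; v ends 16 m/s.
2–4 s: v starts 16 m/s; Δx = 16·2 + ½·-2·2² = 28 m; v ends 12 m/s.
4–10 s: v starts 12 m/s; Δx = 12·6 + ½·7·6² = 198 m; v ends 54 m/s.
x(10) = 4 + Σ Δx = 250 m.

250 m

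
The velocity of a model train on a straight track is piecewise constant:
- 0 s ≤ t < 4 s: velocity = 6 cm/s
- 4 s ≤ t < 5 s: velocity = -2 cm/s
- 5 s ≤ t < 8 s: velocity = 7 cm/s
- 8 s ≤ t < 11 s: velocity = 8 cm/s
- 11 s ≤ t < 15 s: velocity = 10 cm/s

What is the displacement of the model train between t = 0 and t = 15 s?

Displacement is the signed area under the v-t curve.
0–4 s: 6 × 4 = 24 cm
4–5 s: -2 × 1 = -2 cm
5–8 s: 7 × 3 = 21 cm
8–11 s: 8 × 3 = 24 cm
11–15 s: 10 × 4 = 40 cm
Net displacement = 107 cm

107 cm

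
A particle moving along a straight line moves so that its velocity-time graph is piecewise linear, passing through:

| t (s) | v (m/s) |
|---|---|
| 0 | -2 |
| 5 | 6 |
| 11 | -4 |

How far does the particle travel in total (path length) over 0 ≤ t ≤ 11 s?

Total distance travelled is ∫|v| dt — sum the magnitudes of each area piece.
0–5 s: v = 0 at t = 1.25 s; triangle areas 1.25 + 11.25 = 12.5 m
5–11 s: v = 0 at t = 8.6 s; triangle areas 10.8 + 4.8 = 15.6 m
Total distance = 28.1 m

28.1 m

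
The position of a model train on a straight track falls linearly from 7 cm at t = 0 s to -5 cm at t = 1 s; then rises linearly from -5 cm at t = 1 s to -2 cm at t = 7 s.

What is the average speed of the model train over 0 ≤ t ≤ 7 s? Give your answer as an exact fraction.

15/7 cm/s

Average speed = (total path length)/(elapsed time); on a piecewise-linear x-t graph the path length is Σ|Δx|.
0–1 s: |Δx| = |-5 − 7| = 12 cm
1–7 s: |Δx| = |-2 − -5| = 3 cm
Total path = 15 cm; average speed = 15/7 = 15/7 cm/s.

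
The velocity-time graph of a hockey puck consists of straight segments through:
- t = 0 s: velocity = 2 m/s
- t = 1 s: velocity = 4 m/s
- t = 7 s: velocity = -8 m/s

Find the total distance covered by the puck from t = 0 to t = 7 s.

Total distance travelled is ∫|v| dt — sum the magnitudes of each area piece.
0–1 s: |½(2 + 4)(1)| = 3 m
1–7 s: v = 0 at t = 3 s; triangle areas 4 + 16 = 20 m
Total distance = 23 m

23 m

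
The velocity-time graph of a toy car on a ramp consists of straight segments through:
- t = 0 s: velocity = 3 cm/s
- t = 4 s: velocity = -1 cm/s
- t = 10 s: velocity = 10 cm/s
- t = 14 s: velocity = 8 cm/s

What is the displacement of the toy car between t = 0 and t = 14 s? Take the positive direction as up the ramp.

67 cm

Net displacement equals the area under the velocity-time graph (areas below the axis count negative).
0–4 s: ½(3 + -1)(4) = 4 cm
4–10 s: ½(-1 + 10)(6) = 27 cm
10–14 s: ½(10 + 8)(4) = 36 cm
Net displacement = 67 cm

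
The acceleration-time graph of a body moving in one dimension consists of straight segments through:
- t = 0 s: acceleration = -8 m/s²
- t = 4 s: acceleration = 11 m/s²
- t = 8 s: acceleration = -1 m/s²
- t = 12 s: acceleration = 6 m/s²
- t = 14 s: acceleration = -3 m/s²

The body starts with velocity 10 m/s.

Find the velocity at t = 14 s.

49 m/s

Δv equals the area under the a-t graph; then v = v₀ + Δv.
0–4 s: ½(-8 + 11)(4) = 6 m/s
4–8 s: ½(11 + -1)(4) = 20 m/s
8–12 s: ½(-1 + 6)(4) = 10 m/s
12–14 s: ½(6 + -3)(2) = 3 m/s
Δv = 39 m/s, so v(14) = 10 + (39) = 49 m/s.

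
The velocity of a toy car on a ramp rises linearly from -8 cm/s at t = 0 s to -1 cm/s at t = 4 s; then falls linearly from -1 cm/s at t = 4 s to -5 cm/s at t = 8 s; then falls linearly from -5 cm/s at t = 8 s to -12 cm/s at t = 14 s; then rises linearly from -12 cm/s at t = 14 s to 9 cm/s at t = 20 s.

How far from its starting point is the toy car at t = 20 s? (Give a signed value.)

-90 cm

Net displacement equals the area under the velocity-time graph (areas below the axis count negative).
0–4 s: ½(-8 + -1)(4) = -18 cm
4–8 s: ½(-1 + -5)(4) = -12 cm
8–14 s: ½(-5 + -12)(6) = -51 cm
14–20 s: ½(-12 + 9)(6) = -9 cm
Net displacement = -90 cm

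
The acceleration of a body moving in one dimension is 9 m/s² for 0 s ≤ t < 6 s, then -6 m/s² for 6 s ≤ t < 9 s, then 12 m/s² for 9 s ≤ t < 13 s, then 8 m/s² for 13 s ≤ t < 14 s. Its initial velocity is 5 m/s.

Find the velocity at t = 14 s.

97 m/s

Δv equals the area under the a-t graph; then v = v₀ + Δv.
0–6 s: 9 × 6 = 54 m/s
6–9 s: -6 × 3 = -18 m/s
9–13 s: 12 × 4 = 48 m/s
13–14 s: 8 × 1 = 8 m/s
Δv = 92 m/s, so v(14) = 5 + (92) = 97 m/s.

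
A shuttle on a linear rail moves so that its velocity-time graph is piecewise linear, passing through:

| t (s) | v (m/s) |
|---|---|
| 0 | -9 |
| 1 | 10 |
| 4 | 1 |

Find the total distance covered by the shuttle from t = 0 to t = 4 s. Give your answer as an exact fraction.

Distance (not displacement) is the total path length: add the absolute areas under v-t.
0–1 s: v = 0 at t = 9/19 s; triangle areas 81/38 + 50/19 = 181/38 m
1–4 s: |½(10 + 1)(3)| = 16.5 m
Total distance = 404/19 m

404/19 m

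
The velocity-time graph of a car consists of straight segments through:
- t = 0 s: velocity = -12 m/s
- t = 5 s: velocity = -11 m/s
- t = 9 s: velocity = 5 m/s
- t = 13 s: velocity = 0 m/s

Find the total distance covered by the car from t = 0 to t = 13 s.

85.75 m

Distance (not displacement) is the total path length: add the absolute areas under v-t.
0–5 s: |½(-12 + -11)(5)| = 57.5 m
5–9 s: v = 0 at t = 7.75 s; triangle areas 15.125 + 3.125 = 18.25 m
9–13 s: |½(5 + 0)(4)| = 10 m
Total distance = 85.75 m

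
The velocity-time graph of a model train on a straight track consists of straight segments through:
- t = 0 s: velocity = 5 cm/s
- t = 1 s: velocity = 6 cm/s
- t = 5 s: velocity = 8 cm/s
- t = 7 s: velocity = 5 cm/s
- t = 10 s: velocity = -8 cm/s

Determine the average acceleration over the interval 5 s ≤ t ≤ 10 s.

Average acceleration = Δv/Δt = (-8 − 8)/(10 − 5) = -3.2 cm/s².

-3.2 cm/s²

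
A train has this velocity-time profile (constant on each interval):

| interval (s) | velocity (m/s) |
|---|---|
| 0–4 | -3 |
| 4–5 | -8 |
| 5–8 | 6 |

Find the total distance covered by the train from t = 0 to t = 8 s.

Distance (not displacement) is the total path length: add the absolute areas under v-t.
0–4 s: |-3| × 4 = 12 m
4–5 s: |-8| × 1 = 8 m
5–8 s: |6| × 3 = 18 m
Total distance = 38 m

38 m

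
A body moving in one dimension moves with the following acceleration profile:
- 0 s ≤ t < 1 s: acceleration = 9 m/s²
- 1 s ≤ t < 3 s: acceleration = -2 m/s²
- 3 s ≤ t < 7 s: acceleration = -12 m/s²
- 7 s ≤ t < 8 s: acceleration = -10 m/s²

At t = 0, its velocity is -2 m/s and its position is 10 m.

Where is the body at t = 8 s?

-111.5 m

On each constant-a segment, Δv = aΔt and Δx = v₀Δt + ½aΔt²; chain segment to segment.
0–1 s: v starts -2 m/s; Δx = -2·1 + ½·9·1² = 2.5 m; v ends 7 m/s.
1–3 s: v starts 7 m/s; Δx = 7·2 + ½·-2·2² = 10 m; v ends 3 m/s.
3–7 s: v starts 3 m/s; Δx = 3·4 + ½·-12·4² = -84 m; v ends -45 m/s.
7–8 s: v starts -45 m/s; Δx = -45·1 + ½·-10·1² = -50 m; v ends -55 m/s.
x(8) = 10 + Σ Δx = -111.5 m.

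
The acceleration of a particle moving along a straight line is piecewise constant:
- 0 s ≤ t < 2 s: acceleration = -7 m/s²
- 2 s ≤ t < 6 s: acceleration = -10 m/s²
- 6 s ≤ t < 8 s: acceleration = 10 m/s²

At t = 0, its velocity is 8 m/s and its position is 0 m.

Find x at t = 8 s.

-174 m

On each constant-a segment, Δv = aΔt and Δx = v₀Δt + ½aΔt²; chain segment to segment.
0–2 s: v starts 8 m/s; Δx = 8·2 + ½·-7·2² = 2 m; v ends -6 m/s.
2–6 s: v starts -6 m/s; Δx = -6·4 + ½·-10·4² = -104 m; v ends -46 m/s.
6–8 s: v starts -46 m/s; Δx = -46·2 + ½·10·2² = -72 m; v ends -26 m/s.
x(8) = 0 + Σ Δx = -174 m.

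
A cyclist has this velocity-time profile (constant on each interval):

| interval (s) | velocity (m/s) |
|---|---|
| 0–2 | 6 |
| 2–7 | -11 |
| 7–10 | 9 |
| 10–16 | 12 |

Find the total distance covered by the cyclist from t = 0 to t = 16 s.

166 m

Distance (not displacement) is the total path length: add the absolute areas under v-t.
0–2 s: |6| × 2 = 12 m
2–7 s: |-11| × 5 = 55 m
7–10 s: |9| × 3 = 27 m
10–16 s: |12| × 6 = 72 m
Total distance = 166 m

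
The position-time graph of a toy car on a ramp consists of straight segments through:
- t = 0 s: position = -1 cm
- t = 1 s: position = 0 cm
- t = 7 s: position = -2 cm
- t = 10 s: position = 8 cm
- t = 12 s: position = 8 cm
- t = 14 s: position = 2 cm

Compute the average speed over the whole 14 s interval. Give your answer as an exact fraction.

Average speed = (total path length)/(elapsed time); on a piecewise-linear x-t graph the path length is Σ|Δx|.
0–1 s: |Δx| = |0 − -1| = 1 cm
1–7 s: |Δx| = |-2 − 0| = 2 cm
7–10 s: |Δx| = |8 − -2| = 10 cm
10–12 s: |Δx| = |8 − 8| = 0 cm
12–14 s: |Δx| = |2 − 8| = 6 cm
Total path = 19 cm; average speed = 19/14 = 19/14 cm/s.

19/14 cm/s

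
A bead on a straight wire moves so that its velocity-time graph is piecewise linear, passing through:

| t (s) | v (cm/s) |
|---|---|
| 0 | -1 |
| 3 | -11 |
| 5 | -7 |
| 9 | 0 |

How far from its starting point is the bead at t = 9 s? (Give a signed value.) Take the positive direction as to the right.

-50 cm

Net displacement equals the area under the velocity-time graph (areas below the axis count negative).
0–3 s: ½(-1 + -11)(3) = -18 cm
3–5 s: ½(-11 + -7)(2) = -18 cm
5–9 s: ½(-7 + 0)(4) = -14 cm
Net displacement = -50 cm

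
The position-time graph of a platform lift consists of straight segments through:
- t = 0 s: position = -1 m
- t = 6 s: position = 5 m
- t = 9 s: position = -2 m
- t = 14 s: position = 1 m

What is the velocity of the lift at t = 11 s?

Velocity is the slope of the x-t graph on 9–14 s: (1 − -2)/(14 − 9) = 0.6 m/s.

0.6 m/s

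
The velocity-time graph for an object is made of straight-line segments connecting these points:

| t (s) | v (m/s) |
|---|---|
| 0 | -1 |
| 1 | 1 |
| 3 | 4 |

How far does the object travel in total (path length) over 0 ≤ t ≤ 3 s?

Distance (not displacement) is the total path length: add the absolute areas under v-t.
0–1 s: v = 0 at t = 0.5 s; triangle areas 0.25 + 0.25 = 0.5 m
1–3 s: |½(1 + 4)(2)| = 5 m
Total distance = 5.5 m

5.5 m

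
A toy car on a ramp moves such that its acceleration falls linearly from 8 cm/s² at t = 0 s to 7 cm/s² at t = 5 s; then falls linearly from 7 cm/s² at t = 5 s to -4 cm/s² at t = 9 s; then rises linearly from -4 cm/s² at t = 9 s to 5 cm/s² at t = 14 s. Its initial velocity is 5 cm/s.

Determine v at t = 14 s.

Δv equals the area under the a-t graph; then v = v₀ + Δv.
0–5 s: ½(8 + 7)(5) = 37.5 cm/s
5–9 s: ½(7 + -4)(4) = 6 cm/s
9–14 s: ½(-4 + 5)(5) = 2.5 cm/s
Δv = 46 cm/s, so v(14) = 5 + (46) = 51 cm/s.

51 cm/s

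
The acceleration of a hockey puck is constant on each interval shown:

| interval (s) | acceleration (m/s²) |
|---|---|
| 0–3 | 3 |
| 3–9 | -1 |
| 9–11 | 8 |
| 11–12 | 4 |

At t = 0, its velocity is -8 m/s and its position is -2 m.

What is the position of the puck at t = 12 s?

On each constant-a segment, Δv = aΔt and Δx = v₀Δt + ½aΔt²; chain segment to segment.
0–3 s: v starts -8 m/s; Δx = -8·3 + ½·3·3² = -10.5 m; v ends 1 m/s.
3–9 s: v starts 1 m/s; Δx = 1·6 + ½·-1·6² = -12 m; v ends -5 m/s.
9–11 s: v starts -5 m/s; Δx = -5·2 + ½·8·2² = 6 m; v ends 11 m/s.
11–12 s: v starts 11 m/s; Δx = 11·1 + ½·4·1² = 13 m; v ends 15 m/s.
x(12) = -2 + Σ Δx = -5.5 m.

-5.5 m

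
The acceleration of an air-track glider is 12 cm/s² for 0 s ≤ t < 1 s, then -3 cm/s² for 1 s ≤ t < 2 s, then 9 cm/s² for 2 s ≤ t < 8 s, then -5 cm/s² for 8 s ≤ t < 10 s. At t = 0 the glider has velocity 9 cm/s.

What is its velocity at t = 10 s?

62 cm/s

Δv equals the area under the a-t graph; then v = v₀ + Δv.
0–1 s: 12 × 1 = 12 cm/s
1–2 s: -3 × 1 = -3 cm/s
2–8 s: 9 × 6 = 54 cm/s
8–10 s: -5 × 2 = -10 cm/s
Δv = 53 cm/s, so v(10) = 9 + (53) = 62 cm/s.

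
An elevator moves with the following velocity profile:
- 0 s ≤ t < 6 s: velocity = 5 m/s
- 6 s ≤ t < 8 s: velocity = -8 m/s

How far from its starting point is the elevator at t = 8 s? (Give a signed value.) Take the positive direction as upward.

14 m

Net displacement equals the area under the velocity-time graph (areas below the axis count negative).
0–6 s: 5 × 6 = 30 m
6–8 s: -8 × 2 = -16 m
Net displacement = 14 m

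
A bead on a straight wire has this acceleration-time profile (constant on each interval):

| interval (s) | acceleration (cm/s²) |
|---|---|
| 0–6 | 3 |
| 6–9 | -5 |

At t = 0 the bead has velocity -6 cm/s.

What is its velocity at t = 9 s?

Δv equals the area under the a-t graph; then v = v₀ + Δv.
0–6 s: 3 × 6 = 18 cm/s
6–9 s: -5 × 3 = -15 cm/s
Δv = 3 cm/s, so v(9) = -6 + (3) = -3 cm/s.

-3 cm/s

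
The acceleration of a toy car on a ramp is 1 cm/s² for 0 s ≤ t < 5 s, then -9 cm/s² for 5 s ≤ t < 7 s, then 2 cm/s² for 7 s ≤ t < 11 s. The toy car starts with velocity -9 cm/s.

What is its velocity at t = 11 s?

Δv equals the area under the a-t graph; then v = v₀ + Δv.
0–5 s: 1 × 5 = 5 cm/s
5–7 s: -9 × 2 = -18 cm/s
7–11 s: 2 × 4 = 8 cm/s
Δv = -5 cm/s, so v(11) = -9 + (-5) = -14 cm/s.

-14 cm/s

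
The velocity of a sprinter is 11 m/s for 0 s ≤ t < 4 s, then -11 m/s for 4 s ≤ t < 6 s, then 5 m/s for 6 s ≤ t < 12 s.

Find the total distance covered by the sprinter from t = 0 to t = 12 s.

Total distance travelled is ∫|v| dt — sum the magnitudes of each area piece.
0–4 s: |11| × 4 = 44 m
4–6 s: |-11| × 2 = 22 m
6–12 s: |5| × 6 = 30 m
Total distance = 96 m

96 m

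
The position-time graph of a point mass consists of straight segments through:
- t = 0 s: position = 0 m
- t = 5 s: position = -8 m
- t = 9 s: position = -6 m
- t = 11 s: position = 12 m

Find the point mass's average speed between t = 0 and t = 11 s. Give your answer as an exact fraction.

Average speed = (total path length)/(elapsed time); on a piecewise-linear x-t graph the path length is Σ|Δx|.
0–5 s: |Δx| = |-8 − 0| = 8 m
5–9 s: |Δx| = |-6 − -8| = 2 m
9–11 s: |Δx| = |12 − -6| = 18 m
Total path = 28 m; average speed = 28/11 = 28/11 m/s.

28/11 m/s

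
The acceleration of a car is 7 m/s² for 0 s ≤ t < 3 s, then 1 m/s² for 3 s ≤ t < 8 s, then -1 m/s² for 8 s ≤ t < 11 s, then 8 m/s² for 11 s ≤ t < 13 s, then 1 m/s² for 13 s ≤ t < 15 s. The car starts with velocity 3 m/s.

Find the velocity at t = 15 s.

Δv equals the area under the a-t graph; then v = v₀ + Δv.
0–3 s: 7 × 3 = 21 m/s
3–8 s: 1 × 5 = 5 m/s
8–11 s: -1 × 3 = -3 m/s
11–13 s: 8 × 2 = 16 m/s
13–15 s: 1 × 2 = 2 m/s
Δv = 41 m/s, so v(15) = 3 + (41) = 44 m/s.

44 m/s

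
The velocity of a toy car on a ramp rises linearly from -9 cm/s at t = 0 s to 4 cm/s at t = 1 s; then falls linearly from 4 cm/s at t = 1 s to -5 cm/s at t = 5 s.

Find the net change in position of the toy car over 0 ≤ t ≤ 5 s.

Net displacement equals the area under the velocity-time graph (areas below the axis count negative).
0–1 s: ½(-9 + 4)(1) = -2.5 cm
1–5 s: ½(4 + -5)(4) = -2 cm
Net displacement = -4.5 cm

-4.5 cm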